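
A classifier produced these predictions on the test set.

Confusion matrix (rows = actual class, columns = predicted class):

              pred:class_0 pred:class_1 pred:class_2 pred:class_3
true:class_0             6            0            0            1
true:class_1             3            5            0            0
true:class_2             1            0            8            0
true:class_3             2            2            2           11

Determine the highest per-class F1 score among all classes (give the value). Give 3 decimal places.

0.842

Per-class F1 score (2·TP/(2·TP+FP+FN)):
  class_0: TP=6, FP=3+1+2=6, FN=0+0+1=1 → 12/19 = 0.6316
  class_1: TP=5, FP=0+0+2=2, FN=3+0+0=3 → 10/15 = 0.6667
  class_2: TP=8, FP=0+0+2=2, FN=1+0+0=1 → 16/19 = 0.8421
  class_3: TP=11, FP=1+0+0=1, FN=2+2+2=6 → 22/29 = 0.7586
Highest is class 'class_2' with F1 score = 0.842.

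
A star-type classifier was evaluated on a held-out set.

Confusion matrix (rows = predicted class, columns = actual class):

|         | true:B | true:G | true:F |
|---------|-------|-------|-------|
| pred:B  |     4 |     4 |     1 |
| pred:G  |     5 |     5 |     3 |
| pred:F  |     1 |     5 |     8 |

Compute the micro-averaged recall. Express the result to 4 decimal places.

Micro-averaging pools counts across classes: ΣTP=17, ΣFP=19, ΣFN=19.
Micro-recall = TP/(TP+FN) on pooled counts = 0.4722 (equals overall accuracy in single-label multiclass).

0.4722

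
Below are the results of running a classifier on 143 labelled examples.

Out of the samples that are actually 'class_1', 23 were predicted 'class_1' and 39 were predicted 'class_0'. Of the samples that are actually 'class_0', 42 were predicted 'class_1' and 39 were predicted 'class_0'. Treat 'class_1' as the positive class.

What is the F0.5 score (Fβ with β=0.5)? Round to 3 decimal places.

0.357

Fβ = (1+β²)·TP / ((1+β²)·TP + β²·FN + FP), with β²=1/4
= 1.25·23 / (1.25·23 + 0.25·39 + 42) = 0.357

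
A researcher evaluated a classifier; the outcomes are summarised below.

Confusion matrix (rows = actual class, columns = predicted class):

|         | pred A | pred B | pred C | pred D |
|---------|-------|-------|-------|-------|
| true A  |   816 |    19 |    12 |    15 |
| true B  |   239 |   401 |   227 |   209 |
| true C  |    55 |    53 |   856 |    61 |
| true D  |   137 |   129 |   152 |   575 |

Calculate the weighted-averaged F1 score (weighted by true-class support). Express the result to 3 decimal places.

Per-class F1 score (2·TP/(2·TP+FP+FN)):
  A: TP=816, FP=239+55+137=431, FN=19+12+15=46 → 1632/2109 = 0.7738
  B: TP=401, FP=19+53+129=201, FN=239+227+209=675 → 802/1678 = 0.4779
  C: TP=856, FP=12+227+152=391, FN=55+53+61=169 → 1712/2272 = 0.7535
  D: TP=575, FP=15+209+61=285, FN=137+129+152=418 → 1150/1853 = 0.6206
Weighted-F1 score = Σ (supportᵢ/N)·F1 scoreᵢ with N=3956: (862/3956)·0.7738 + (1076/3956)·0.4779 + (1025/3956)·0.7535 + (993/3956)·0.6206 = 0.650

0.650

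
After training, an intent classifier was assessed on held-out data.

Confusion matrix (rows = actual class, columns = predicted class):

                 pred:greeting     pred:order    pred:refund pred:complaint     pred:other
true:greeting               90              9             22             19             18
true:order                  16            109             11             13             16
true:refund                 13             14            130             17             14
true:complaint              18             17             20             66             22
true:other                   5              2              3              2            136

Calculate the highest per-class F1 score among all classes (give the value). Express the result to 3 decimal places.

Per-class F1 score (2·TP/(2·TP+FP+FN)):
  greeting: TP=90, FP=16+13+18+5=52, FN=9+22+19+18=68 → 180/300 = 0.6000
  order: TP=109, FP=9+14+17+2=42, FN=16+11+13+16=56 → 218/316 = 0.6899
  refund: TP=130, FP=22+11+20+3=56, FN=13+14+17+14=58 → 260/374 = 0.6952
  complaint: TP=66, FP=19+13+17+2=51, FN=18+17+20+22=77 → 132/260 = 0.5077
  other: TP=136, FP=18+16+14+22=70, FN=5+2+3+2=12 → 272/354 = 0.7684
Highest is class 'other' with F1 score = 0.768.

0.768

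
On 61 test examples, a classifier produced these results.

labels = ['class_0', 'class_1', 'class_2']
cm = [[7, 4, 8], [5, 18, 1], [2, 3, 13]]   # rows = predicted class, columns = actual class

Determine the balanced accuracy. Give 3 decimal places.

0.604

Balanced accuracy = mean of per-class recall.
  class_0: recall = 7/14 = 0.5000
  class_1: recall = 18/25 = 0.7200
  class_2: recall = 13/22 = 0.5909
Mean = (0.5000 + 0.7200 + 0.5909) / 3 = 0.604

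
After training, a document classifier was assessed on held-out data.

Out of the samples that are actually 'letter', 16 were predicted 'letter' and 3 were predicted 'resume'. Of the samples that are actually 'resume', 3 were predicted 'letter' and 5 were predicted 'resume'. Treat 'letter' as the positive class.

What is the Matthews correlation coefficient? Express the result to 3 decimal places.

MCC = (TP·TN − FP·FN) / √((TP+FP)(TP+FN)(TN+FP)(TN+FN))
Numerator = 16·5 − 3·3 = 71
Denominator = √(19·19·8·8) = √23104 = 152.0000
MCC = 71 / 152.0000 = 0.467

0.467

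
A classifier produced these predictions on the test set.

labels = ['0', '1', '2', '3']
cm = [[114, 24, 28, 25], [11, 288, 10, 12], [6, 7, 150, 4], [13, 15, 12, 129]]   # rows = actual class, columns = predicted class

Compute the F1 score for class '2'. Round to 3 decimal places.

0.817

Take TP from the diagonal, FP from the rest of the '2' prediction marginal, FN from the rest of the '2' actual marginal.
F1 score = 2·TP/(2·TP+FP+FN).
2: TP=150, FP=28+10+12=50, FN=6+7+4=17 → 300/367 = 0.8174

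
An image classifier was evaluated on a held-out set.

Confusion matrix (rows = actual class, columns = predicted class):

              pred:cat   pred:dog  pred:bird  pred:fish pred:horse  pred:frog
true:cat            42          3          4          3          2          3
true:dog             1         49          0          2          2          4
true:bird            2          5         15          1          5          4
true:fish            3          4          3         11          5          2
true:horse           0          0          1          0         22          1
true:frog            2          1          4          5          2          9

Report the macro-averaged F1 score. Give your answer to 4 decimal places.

Per-class F1 score (2·TP/(2·TP+FP+FN)):
  cat: TP=42, FP=1+2+3+0+2=8, FN=3+4+3+2+3=15 → 84/107 = 0.78505
  dog: TP=49, FP=3+5+4+0+1=13, FN=1+0+2+2+4=9 → 98/120 = 0.81667
  bird: TP=15, FP=4+0+3+1+4=12, FN=2+5+1+5+4=17 → 30/59 = 0.50847
  fish: TP=11, FP=3+2+1+0+5=11, FN=3+4+3+5+2=17 → 22/50 = 0.44000
  horse: TP=22, FP=2+2+5+5+2=16, FN=0+0+1+0+1=2 → 44/62 = 0.70968
  frog: TP=9, FP=3+4+4+2+1=14, FN=2+1+4+5+2=14 → 18/46 = 0.39130
Macro-F1 score = mean = (0.78505 + 0.81667 + 0.50847 + 0.44000 + 0.70968 + 0.39130) / 6 = 0.6085

0.6085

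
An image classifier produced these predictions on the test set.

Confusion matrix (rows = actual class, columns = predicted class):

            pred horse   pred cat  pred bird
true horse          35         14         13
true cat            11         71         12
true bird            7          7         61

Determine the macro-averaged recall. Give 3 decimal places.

0.711

Per-class recall (TP/(TP+FN)):
  horse: TP=35, FN=14+13=27 → 35/62 = 0.5645
  cat: TP=71, FN=11+12=23 → 71/94 = 0.7553
  bird: TP=61, FN=7+7=14 → 61/75 = 0.8133
Macro-recall = mean = (0.5645 + 0.7553 + 0.8133) / 3 = 0.711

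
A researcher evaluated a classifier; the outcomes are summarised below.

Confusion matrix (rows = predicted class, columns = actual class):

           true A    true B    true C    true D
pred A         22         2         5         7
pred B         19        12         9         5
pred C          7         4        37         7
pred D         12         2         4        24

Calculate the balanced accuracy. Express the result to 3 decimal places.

Balanced accuracy = mean of per-class recall.
  A: recall = 22/60 = 0.3667
  B: recall = 12/20 = 0.6000
  C: recall = 37/55 = 0.6727
  D: recall = 24/43 = 0.5581
Mean = (0.3667 + 0.6000 + 0.6727 + 0.5581) / 4 = 0.549

0.549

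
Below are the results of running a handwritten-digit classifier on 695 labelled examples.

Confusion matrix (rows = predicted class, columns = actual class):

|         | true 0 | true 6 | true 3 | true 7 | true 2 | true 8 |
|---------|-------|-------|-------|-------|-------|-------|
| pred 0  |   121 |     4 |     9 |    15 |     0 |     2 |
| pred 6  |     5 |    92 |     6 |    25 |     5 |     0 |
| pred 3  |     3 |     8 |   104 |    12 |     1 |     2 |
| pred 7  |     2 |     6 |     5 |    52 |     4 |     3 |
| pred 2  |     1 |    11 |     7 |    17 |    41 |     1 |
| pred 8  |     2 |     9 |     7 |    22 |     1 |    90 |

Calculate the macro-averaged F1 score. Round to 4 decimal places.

0.7042

Per-class F1 score (2·TP/(2·TP+FP+FN)):
  0: TP=121, FP=4+9+15+0+2=30, FN=5+3+2+1+2=13 → 242/285 = 0.84912
  6: TP=92, FP=5+6+25+5+0=41, FN=4+8+6+11+9=38 → 184/263 = 0.69962
  3: TP=104, FP=3+8+12+1+2=26, FN=9+6+5+7+7=34 → 208/268 = 0.77612
  7: TP=52, FP=2+6+5+4+3=20, FN=15+25+12+17+22=91 → 104/215 = 0.48372
  2: TP=41, FP=1+11+7+17+1=37, FN=0+5+1+4+1=11 → 82/130 = 0.63077
  8: TP=90, FP=2+9+7+22+1=41, FN=2+0+2+3+1=8 → 180/229 = 0.78603
Macro-F1 score = mean = (0.84912 + 0.69962 + 0.77612 + 0.48372 + 0.63077 + 0.78603) / 6 = 0.7042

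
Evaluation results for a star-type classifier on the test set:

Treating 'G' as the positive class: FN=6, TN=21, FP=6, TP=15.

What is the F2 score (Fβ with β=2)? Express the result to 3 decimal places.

0.714

Fβ = (1+β²)·TP / ((1+β²)·TP + β²·FN + FP), with β²=4
= 5·15 / (5·15 + 4·6 + 6) = 0.714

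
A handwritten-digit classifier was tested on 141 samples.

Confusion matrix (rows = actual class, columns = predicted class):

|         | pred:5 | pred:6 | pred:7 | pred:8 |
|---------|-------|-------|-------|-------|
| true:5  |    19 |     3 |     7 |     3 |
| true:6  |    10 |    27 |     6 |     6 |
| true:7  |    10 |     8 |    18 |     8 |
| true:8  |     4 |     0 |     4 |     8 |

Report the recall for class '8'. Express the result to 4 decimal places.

recall = TP/(TP+FN).
8: TP=8, FN=4+0+4=8 → 8/16 = 0.50000

0.5000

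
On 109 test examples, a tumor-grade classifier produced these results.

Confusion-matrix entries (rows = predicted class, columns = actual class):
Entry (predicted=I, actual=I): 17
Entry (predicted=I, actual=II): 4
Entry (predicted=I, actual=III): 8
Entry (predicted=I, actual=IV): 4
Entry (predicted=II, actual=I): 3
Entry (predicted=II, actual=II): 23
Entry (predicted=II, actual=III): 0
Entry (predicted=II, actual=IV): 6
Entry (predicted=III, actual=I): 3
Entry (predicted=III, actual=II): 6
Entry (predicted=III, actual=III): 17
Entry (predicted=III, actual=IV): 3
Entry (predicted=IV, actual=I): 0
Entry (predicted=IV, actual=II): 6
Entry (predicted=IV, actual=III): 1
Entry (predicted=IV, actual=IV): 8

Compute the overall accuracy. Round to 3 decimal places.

0.596

Accuracy = trace / total = (17+23+17+8=65) / 109 = 65/109 = 0.596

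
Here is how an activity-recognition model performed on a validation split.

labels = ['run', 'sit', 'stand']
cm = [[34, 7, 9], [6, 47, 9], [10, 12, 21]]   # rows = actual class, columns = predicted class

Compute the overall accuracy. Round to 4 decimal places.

0.6581

Accuracy = trace / total = (34+47+21=102) / 155 = 102/155 = 0.6581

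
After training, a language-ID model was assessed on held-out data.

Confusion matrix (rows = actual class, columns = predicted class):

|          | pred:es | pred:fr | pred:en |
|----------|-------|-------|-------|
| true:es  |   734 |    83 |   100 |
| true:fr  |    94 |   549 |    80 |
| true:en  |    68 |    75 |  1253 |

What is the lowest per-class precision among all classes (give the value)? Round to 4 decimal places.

0.7765

Per-class precision (TP/(TP+FP)):
  es: TP=734, FP=94+68=162 → 734/896 = 0.81920
  fr: TP=549, FP=83+75=158 → 549/707 = 0.77652
  en: TP=1253, FP=100+80=180 → 1253/1433 = 0.87439
Lowest is class 'fr' with precision = 0.7765.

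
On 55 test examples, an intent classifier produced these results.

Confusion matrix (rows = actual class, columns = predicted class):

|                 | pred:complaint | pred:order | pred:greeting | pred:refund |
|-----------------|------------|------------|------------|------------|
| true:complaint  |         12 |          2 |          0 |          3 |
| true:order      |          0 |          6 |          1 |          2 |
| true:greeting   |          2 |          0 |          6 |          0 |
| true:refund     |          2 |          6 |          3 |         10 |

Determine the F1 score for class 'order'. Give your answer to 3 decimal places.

0.522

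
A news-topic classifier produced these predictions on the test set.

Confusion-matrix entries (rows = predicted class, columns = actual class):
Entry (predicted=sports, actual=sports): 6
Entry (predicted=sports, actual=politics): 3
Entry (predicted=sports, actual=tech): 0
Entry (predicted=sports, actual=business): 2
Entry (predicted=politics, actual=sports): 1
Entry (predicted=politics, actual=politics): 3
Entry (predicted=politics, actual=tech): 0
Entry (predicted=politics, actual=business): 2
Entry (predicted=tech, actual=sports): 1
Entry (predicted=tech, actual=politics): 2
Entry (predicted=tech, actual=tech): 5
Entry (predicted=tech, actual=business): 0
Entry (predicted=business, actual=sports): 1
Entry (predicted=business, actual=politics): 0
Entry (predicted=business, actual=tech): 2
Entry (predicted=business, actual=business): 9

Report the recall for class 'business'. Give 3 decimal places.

0.692

recall = TP/(TP+FN).
business: TP=9, FN=2+2+0=4 → 9/13 = 0.6923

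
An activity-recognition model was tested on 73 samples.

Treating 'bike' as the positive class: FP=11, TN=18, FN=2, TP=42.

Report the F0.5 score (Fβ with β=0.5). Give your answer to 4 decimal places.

Fβ = (1+β²)·TP / ((1+β²)·TP + β²·FN + FP), with β²=1/4
= 1.25·42 / (1.25·42 + 0.25·2 + 11) = 0.8203

0.8203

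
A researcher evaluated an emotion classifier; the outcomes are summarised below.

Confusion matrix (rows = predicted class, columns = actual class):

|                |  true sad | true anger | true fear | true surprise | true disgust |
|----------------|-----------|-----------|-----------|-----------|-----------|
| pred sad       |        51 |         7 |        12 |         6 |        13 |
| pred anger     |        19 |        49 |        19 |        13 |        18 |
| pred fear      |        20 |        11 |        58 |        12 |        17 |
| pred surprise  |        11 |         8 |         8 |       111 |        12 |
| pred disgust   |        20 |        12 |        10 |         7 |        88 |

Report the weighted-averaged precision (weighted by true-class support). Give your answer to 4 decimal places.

0.5938

Per-class precision (TP/(TP+FP)):
  sad: TP=51, FP=7+12+6+13=38 → 51/89 = 0.57303
  anger: TP=49, FP=19+19+13+18=69 → 49/118 = 0.41525
  fear: TP=58, FP=20+11+12+17=60 → 58/118 = 0.49153
  surprise: TP=111, FP=11+8+8+12=39 → 111/150 = 0.74000
  disgust: TP=88, FP=20+12+10+7=49 → 88/137 = 0.64234
Weighted-precision = Σ (supportᵢ/N)·precisionᵢ with N=612: (121/612)·0.57303 + (87/612)·0.41525 + (107/612)·0.49153 + (149/612)·0.74000 + (148/612)·0.64234 = 0.5938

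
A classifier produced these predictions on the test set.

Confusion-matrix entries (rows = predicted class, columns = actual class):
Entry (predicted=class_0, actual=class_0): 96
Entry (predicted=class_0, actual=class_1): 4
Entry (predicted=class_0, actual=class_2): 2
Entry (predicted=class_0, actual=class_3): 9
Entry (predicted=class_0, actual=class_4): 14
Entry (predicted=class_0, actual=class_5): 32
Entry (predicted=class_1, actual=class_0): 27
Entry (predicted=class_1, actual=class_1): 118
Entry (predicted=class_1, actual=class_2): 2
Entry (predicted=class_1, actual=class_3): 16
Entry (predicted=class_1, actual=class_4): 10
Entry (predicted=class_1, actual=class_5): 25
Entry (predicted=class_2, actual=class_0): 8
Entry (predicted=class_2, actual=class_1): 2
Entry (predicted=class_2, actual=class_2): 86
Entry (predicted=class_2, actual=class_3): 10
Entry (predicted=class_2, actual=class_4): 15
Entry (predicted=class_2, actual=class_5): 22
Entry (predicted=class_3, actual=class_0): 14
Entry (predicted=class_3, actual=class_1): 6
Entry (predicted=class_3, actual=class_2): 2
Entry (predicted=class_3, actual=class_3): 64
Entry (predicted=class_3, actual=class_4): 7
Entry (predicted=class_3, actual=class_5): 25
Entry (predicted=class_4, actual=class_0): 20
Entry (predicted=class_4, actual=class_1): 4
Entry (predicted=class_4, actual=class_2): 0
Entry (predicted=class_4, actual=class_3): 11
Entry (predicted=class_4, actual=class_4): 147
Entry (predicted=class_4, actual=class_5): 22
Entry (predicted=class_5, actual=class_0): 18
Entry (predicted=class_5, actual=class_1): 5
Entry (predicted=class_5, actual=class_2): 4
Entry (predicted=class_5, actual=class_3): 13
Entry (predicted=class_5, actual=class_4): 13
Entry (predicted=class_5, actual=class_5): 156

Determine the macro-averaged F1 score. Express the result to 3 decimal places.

0.645

Per-class F1 score (2·TP/(2·TP+FP+FN)):
  class_0: TP=96, FP=4+2+9+14+32=61, FN=27+8+14+20+18=87 → 192/340 = 0.5647
  class_1: TP=118, FP=27+2+16+10+25=80, FN=4+2+6+4+5=21 → 236/337 = 0.7003
  class_2: TP=86, FP=8+2+10+15+22=57, FN=2+2+2+0+4=10 → 172/239 = 0.7197
  class_3: TP=64, FP=14+6+2+7+25=54, FN=9+16+10+11+13=59 → 128/241 = 0.5311
  class_4: TP=147, FP=20+4+0+11+22=57, FN=14+10+15+7+13=59 → 294/410 = 0.7171
  class_5: TP=156, FP=18+5+4+13+13=53, FN=32+25+22+25+22=126 → 312/491 = 0.6354
Macro-F1 score = mean = (0.5647 + 0.7003 + 0.7197 + 0.5311 + 0.7171 + 0.6354) / 6 = 0.645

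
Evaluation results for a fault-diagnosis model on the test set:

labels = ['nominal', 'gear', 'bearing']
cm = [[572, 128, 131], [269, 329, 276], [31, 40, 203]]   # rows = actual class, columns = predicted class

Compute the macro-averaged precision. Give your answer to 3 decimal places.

Per-class precision (TP/(TP+FP)):
  nominal: TP=572, FP=269+31=300 → 572/872 = 0.6560
  gear: TP=329, FP=128+40=168 → 329/497 = 0.6620
  bearing: TP=203, FP=131+276=407 → 203/610 = 0.3328
Macro-precision = mean = (0.6560 + 0.6620 + 0.3328) / 3 = 0.550

0.550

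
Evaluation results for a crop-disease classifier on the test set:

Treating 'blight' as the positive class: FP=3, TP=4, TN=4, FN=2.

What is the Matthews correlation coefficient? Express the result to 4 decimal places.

MCC = (TP·TN − FP·FN) / √((TP+FP)(TP+FN)(TN+FP)(TN+FN))
Numerator = 4·4 − 3·2 = 10
Denominator = √(7·6·7·6) = √1764 = 42.0000
MCC = 10 / 42.0000 = 0.2381

0.2381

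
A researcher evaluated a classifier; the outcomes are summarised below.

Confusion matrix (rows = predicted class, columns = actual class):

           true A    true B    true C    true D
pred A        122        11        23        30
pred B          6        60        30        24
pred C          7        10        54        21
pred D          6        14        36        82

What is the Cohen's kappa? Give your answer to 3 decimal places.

0.456

Observed agreement pₒ = trace/N = 318/536 = 0.5933
Expected agreement pₑ = Σ (rowᵢ·colᵢ)/N² = (141·186 + 95·120 + 143·92 + 157·138)/536² = 0.2522
κ = (pₒ − pₑ)/(1 − pₑ) = (0.5933 − 0.2522)/(1 − 0.2522) = 0.456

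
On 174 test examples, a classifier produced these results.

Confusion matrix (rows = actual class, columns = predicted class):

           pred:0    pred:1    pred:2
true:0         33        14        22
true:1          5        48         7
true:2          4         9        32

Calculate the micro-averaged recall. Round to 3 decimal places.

Micro-averaging pools counts across classes: ΣTP=113, ΣFP=61, ΣFN=61.
Micro-recall = TP/(TP+FN) on pooled counts = 0.649 (equals overall accuracy in single-label multiclass).

0.649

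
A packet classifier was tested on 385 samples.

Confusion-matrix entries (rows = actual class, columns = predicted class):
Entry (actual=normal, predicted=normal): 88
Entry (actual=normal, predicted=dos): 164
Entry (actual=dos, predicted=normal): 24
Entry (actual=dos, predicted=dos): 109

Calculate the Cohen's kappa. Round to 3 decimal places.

0.135

Observed agreement pₒ = trace/N = 197/385 = 0.5117
Expected agreement pₑ = Σ (rowᵢ·colᵢ)/N² = (252·112 + 133·273)/385² = 0.4354
κ = (pₒ − pₑ)/(1 − pₑ) = (0.5117 − 0.4354)/(1 − 0.4354) = 0.135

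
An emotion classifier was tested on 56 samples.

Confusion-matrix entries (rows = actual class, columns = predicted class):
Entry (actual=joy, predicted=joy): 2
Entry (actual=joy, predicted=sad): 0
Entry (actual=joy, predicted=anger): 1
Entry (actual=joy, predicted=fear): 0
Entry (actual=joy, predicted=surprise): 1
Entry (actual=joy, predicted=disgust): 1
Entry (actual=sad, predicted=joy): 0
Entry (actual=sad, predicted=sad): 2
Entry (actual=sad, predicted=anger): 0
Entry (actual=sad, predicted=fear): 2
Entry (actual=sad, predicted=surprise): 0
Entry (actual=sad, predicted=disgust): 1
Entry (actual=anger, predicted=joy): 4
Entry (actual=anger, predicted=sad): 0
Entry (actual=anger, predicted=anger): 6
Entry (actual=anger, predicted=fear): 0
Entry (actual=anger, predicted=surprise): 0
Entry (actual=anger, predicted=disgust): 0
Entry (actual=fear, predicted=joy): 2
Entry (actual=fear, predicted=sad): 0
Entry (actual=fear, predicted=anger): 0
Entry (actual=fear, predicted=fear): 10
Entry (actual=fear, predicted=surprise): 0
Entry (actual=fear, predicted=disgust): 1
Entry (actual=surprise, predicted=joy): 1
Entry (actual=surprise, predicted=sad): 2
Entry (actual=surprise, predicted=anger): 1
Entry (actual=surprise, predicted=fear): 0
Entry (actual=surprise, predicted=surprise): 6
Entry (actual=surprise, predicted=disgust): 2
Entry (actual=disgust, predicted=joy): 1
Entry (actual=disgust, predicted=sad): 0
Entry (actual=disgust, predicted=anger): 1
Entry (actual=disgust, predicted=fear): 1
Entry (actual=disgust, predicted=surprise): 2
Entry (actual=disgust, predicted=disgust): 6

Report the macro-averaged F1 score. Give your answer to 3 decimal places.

0.538

Per-class F1 score (2·TP/(2·TP+FP+FN)):
  joy: TP=2, FP=0+4+2+1+1=8, FN=0+1+0+1+1=3 → 4/15 = 0.2667
  sad: TP=2, FP=0+0+0+2+0=2, FN=0+0+2+0+1=3 → 4/9 = 0.4444
  anger: TP=6, FP=1+0+0+1+1=3, FN=4+0+0+0+0=4 → 12/19 = 0.6316
  fear: TP=10, FP=0+2+0+0+1=3, FN=2+0+0+0+1=3 → 20/26 = 0.7692
  surprise: TP=6, FP=1+0+0+0+2=3, FN=1+2+1+0+2=6 → 12/21 = 0.5714
  disgust: TP=6, FP=1+1+0+1+2=5, FN=1+0+1+1+2=5 → 12/22 = 0.5455
Macro-F1 score = mean = (0.2667 + 0.4444 + 0.6316 + 0.7692 + 0.5714 + 0.5455) / 6 = 0.538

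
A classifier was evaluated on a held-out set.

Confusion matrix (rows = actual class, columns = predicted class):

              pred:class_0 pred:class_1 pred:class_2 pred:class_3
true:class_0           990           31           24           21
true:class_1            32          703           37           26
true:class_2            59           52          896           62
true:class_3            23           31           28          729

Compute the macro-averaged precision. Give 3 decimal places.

0.884

Per-class precision (TP/(TP+FP)):
  class_0: TP=990, FP=32+59+23=114 → 990/1104 = 0.8967
  class_1: TP=703, FP=31+52+31=114 → 703/817 = 0.8605
  class_2: TP=896, FP=24+37+28=89 → 896/985 = 0.9096
  class_3: TP=729, FP=21+26+62=109 → 729/838 = 0.8699
Macro-precision = mean = (0.8967 + 0.8605 + 0.9096 + 0.8699) / 4 = 0.884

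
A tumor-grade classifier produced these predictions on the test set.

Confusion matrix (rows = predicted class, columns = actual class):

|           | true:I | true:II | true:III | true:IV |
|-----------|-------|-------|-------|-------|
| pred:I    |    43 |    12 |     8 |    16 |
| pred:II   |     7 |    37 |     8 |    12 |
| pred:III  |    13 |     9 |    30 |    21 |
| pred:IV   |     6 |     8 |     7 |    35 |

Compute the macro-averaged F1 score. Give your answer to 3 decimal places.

Per-class F1 score (2·TP/(2·TP+FP+FN)):
  I: TP=43, FP=12+8+16=36, FN=7+13+6=26 → 86/148 = 0.5811
  II: TP=37, FP=7+8+12=27, FN=12+9+8=29 → 74/130 = 0.5692
  III: TP=30, FP=13+9+21=43, FN=8+8+7=23 → 60/126 = 0.4762
  IV: TP=35, FP=6+8+7=21, FN=16+12+21=49 → 70/140 = 0.5000
Macro-F1 score = mean = (0.5811 + 0.5692 + 0.4762 + 0.5000) / 4 = 0.532

0.532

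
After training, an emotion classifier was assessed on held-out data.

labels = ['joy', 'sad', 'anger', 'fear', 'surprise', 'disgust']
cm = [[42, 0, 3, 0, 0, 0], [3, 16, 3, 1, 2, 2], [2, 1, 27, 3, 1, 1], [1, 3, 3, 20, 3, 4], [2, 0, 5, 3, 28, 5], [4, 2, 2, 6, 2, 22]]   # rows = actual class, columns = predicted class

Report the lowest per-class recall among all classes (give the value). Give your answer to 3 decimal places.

Per-class recall (TP/(TP+FN)):
  joy: TP=42, FN=0+3+0+0+0=3 → 42/45 = 0.9333
  sad: TP=16, FN=3+3+1+2+2=11 → 16/27 = 0.5926
  anger: TP=27, FN=2+1+3+1+1=8 → 27/35 = 0.7714
  fear: TP=20, FN=1+3+3+3+4=14 → 20/34 = 0.5882
  surprise: TP=28, FN=2+0+5+3+5=15 → 28/43 = 0.6512
  disgust: TP=22, FN=4+2+2+6+2=16 → 22/38 = 0.5789
Lowest is class 'disgust' with recall = 0.579.

0.579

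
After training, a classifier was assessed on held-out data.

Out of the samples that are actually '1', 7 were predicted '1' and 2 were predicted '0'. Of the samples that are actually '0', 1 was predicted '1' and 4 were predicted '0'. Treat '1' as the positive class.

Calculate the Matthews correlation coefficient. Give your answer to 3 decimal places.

0.559

MCC = (TP·TN − FP·FN) / √((TP+FP)(TP+FN)(TN+FP)(TN+FN))
Numerator = 7·4 − 1·2 = 26
Denominator = √(8·9·5·6) = √2160 = 46.4758
MCC = 26 / 46.4758 = 0.559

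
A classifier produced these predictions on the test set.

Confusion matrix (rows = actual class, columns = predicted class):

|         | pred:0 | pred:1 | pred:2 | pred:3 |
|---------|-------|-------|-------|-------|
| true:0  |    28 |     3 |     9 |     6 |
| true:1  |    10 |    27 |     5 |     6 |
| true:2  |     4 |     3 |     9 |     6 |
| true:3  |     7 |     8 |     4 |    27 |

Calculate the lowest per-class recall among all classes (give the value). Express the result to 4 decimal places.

0.4091

Per-class recall (TP/(TP+FN)):
  0: TP=28, FN=3+9+6=18 → 28/46 = 0.60870
  1: TP=27, FN=10+5+6=21 → 27/48 = 0.56250
  2: TP=9, FN=4+3+6=13 → 9/22 = 0.40909
  3: TP=27, FN=7+8+4=19 → 27/46 = 0.58696
Lowest is class '2' with recall = 0.4091.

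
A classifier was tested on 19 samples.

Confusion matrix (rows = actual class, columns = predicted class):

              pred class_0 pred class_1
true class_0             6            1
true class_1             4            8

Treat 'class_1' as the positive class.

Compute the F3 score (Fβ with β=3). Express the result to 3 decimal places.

Fβ = (1+β²)·TP / ((1+β²)·TP + β²·FN + FP), with β²=9
= 10·8 / (10·8 + 9·4 + 1) = 0.684

0.684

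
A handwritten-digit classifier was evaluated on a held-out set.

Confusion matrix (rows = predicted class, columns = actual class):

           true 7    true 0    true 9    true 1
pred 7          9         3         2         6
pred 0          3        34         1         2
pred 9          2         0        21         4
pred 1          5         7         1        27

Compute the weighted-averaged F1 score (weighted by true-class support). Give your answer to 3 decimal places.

Per-class F1 score (2·TP/(2·TP+FP+FN)):
  7: TP=9, FP=3+2+6=11, FN=3+2+5=10 → 18/39 = 0.4615
  0: TP=34, FP=3+1+2=6, FN=3+0+7=10 → 68/84 = 0.8095
  9: TP=21, FP=2+0+4=6, FN=2+1+1=4 → 42/52 = 0.8077
  1: TP=27, FP=5+7+1=13, FN=6+2+4=12 → 54/79 = 0.6835
Weighted-F1 score = Σ (supportᵢ/N)·F1 scoreᵢ with N=127: (19/127)·0.4615 + (44/127)·0.8095 + (25/127)·0.8077 + (39/127)·0.6835 = 0.718

0.718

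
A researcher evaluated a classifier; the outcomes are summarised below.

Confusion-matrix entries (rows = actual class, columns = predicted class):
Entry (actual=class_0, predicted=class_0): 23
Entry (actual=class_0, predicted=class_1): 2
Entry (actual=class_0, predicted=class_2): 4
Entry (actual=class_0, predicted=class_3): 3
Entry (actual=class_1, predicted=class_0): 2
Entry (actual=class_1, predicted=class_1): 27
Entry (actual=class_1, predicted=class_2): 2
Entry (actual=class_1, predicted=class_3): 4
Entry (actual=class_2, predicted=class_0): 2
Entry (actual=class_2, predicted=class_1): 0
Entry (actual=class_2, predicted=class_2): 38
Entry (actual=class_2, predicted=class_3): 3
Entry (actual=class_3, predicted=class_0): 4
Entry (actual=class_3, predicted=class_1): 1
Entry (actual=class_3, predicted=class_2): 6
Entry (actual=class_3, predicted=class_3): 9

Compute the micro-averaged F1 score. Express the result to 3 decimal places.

0.746

Micro-averaging pools counts across classes: ΣTP=97, ΣFP=33, ΣFN=33.
Micro-F1 score = 2·TP/(2·TP+FP+FN) on pooled counts = 0.746 (equals overall accuracy in single-label multiclass).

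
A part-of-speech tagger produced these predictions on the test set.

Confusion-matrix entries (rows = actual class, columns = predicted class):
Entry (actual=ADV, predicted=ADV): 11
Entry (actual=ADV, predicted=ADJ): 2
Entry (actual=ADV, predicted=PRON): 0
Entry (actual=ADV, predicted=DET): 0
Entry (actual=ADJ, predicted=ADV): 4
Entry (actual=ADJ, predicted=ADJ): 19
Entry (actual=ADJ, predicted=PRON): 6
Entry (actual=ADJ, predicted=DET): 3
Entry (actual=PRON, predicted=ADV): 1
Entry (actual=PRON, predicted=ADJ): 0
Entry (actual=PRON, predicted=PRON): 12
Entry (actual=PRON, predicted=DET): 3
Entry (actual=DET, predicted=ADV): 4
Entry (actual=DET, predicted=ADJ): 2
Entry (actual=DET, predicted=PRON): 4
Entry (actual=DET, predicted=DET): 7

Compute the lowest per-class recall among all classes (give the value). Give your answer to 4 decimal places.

0.4118

Per-class recall (TP/(TP+FN)):
  ADV: TP=11, FN=2+0+0=2 → 11/13 = 0.84615
  ADJ: TP=19, FN=4+6+3=13 → 19/32 = 0.59375
  PRON: TP=12, FN=1+0+3=4 → 12/16 = 0.75000
  DET: TP=7, FN=4+2+4=10 → 7/17 = 0.41176
Lowest is class 'DET' with recall = 0.4118.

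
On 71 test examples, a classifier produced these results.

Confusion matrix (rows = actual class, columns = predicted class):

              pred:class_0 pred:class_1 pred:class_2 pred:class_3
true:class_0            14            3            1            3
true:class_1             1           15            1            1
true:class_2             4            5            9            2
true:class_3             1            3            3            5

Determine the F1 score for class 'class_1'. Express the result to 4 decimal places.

0.6818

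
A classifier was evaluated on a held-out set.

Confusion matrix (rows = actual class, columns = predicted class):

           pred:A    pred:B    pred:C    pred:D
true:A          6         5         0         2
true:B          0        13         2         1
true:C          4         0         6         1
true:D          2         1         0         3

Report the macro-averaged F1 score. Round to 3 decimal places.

0.579

Per-class F1 score (2·TP/(2·TP+FP+FN)):
  A: TP=6, FP=0+4+2=6, FN=5+0+2=7 → 12/25 = 0.4800
  B: TP=13, FP=5+0+1=6, FN=0+2+1=3 → 26/35 = 0.7429
  C: TP=6, FP=0+2+0=2, FN=4+0+1=5 → 12/19 = 0.6316
  D: TP=3, FP=2+1+1=4, FN=2+1+0=3 → 6/13 = 0.4615
Macro-F1 score = mean = (0.4800 + 0.7429 + 0.6316 + 0.4615) / 4 = 0.579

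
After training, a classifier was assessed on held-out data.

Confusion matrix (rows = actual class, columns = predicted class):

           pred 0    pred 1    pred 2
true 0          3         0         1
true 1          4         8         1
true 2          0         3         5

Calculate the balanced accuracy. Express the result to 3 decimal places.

0.663

Balanced accuracy = mean of per-class recall.
  0: recall = 3/4 = 0.7500
  1: recall = 8/13 = 0.6154
  2: recall = 5/8 = 0.6250
Mean = (0.7500 + 0.6154 + 0.6250) / 3 = 0.663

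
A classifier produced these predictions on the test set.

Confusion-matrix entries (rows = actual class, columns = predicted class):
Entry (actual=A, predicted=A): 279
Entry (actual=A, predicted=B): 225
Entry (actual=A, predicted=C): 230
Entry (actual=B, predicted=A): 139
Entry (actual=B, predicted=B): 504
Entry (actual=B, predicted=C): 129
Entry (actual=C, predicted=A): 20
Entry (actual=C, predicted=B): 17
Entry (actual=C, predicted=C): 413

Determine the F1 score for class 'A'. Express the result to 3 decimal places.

Treat 'A' as positive and all other classes as negative.
F1 score = 2·TP/(2·TP+FP+FN).
A: TP=279, FP=139+20=159, FN=225+230=455 → 558/1172 = 0.4761

0.476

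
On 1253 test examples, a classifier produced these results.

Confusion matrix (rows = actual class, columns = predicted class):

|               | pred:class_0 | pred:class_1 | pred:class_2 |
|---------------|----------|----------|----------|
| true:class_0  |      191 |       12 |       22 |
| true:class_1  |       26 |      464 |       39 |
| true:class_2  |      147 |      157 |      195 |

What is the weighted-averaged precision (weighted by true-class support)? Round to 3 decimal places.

0.707

Per-class precision (TP/(TP+FP)):
  class_0: TP=191, FP=26+147=173 → 191/364 = 0.5247
  class_1: TP=464, FP=12+157=169 → 464/633 = 0.7330
  class_2: TP=195, FP=22+39=61 → 195/256 = 0.7617
Weighted-precision = Σ (supportᵢ/N)·precisionᵢ with N=1253: (225/1253)·0.5247 + (529/1253)·0.7330 + (499/1253)·0.7617 = 0.707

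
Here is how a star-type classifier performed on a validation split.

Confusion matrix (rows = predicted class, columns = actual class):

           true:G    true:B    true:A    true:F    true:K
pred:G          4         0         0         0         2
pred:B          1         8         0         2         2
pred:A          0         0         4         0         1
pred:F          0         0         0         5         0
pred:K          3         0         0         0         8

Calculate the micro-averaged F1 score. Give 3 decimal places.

0.725

Micro-averaging pools counts across classes: ΣTP=29, ΣFP=11, ΣFN=11.
Micro-F1 score = 2·TP/(2·TP+FP+FN) on pooled counts = 0.725 (equals overall accuracy in single-label multiclass).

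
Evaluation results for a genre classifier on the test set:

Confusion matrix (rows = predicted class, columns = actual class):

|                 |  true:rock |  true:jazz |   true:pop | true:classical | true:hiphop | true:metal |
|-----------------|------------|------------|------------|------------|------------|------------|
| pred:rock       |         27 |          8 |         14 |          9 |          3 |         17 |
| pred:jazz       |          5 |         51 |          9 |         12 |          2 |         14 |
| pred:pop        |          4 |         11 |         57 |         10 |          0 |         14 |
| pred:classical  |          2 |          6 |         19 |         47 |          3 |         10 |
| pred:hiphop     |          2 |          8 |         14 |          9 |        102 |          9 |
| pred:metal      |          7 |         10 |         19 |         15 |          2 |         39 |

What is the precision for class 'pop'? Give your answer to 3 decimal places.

0.594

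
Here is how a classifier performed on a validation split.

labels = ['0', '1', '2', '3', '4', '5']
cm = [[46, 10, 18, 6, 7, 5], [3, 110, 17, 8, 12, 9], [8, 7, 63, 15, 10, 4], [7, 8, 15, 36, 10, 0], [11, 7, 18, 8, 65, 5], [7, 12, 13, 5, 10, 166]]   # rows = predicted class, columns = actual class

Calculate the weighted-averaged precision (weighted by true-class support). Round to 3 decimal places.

Per-class precision (TP/(TP+FP)):
  0: TP=46, FP=10+18+6+7+5=46 → 46/92 = 0.5000
  1: TP=110, FP=3+17+8+12+9=49 → 110/159 = 0.6918
  2: TP=63, FP=8+7+15+10+4=44 → 63/107 = 0.5888
  3: TP=36, FP=7+8+15+10+0=40 → 36/76 = 0.4737
  4: TP=65, FP=11+7+18+8+5=49 → 65/114 = 0.5702
  5: TP=166, FP=7+12+13+5+10=47 → 166/213 = 0.7793
Weighted-precision = Σ (supportᵢ/N)·precisionᵢ with N=761: (82/761)·0.5000 + (154/761)·0.6918 + (144/761)·0.5888 + (78/761)·0.4737 + (114/761)·0.5702 + (189/761)·0.7793 = 0.633

0.633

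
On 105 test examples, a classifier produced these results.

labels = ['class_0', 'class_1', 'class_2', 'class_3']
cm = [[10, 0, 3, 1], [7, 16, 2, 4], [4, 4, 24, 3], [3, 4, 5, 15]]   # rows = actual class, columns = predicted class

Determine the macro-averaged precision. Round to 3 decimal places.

0.610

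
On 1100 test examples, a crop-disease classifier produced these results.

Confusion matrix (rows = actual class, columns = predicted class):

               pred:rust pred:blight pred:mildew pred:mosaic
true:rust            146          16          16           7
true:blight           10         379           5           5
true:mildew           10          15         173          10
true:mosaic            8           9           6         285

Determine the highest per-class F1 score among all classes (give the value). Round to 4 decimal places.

Per-class F1 score (2·TP/(2·TP+FP+FN)):
  rust: TP=146, FP=10+10+8=28, FN=16+16+7=39 → 292/359 = 0.81337
  blight: TP=379, FP=16+15+9=40, FN=10+5+5=20 → 758/818 = 0.92665
  mildew: TP=173, FP=16+5+6=27, FN=10+15+10=35 → 346/408 = 0.84804
  mosaic: TP=285, FP=7+5+10=22, FN=8+9+6=23 → 570/615 = 0.92683
Highest is class 'mosaic' with F1 score = 0.9268.

0.9268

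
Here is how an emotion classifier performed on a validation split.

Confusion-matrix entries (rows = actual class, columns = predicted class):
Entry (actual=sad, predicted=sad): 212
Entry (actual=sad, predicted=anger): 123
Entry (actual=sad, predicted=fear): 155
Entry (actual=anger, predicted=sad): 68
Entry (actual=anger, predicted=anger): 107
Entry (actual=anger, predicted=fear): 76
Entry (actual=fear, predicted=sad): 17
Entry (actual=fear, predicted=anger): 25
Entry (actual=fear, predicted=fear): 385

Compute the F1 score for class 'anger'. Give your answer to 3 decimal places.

0.423

One-vs-rest for 'anger': TP = diagonal; FP = other classes predicted 'anger'; FN = 'anger' predicted as other.
F1 score = 2·TP/(2·TP+FP+FN).
anger: TP=107, FP=123+25=148, FN=68+76=144 → 214/506 = 0.4229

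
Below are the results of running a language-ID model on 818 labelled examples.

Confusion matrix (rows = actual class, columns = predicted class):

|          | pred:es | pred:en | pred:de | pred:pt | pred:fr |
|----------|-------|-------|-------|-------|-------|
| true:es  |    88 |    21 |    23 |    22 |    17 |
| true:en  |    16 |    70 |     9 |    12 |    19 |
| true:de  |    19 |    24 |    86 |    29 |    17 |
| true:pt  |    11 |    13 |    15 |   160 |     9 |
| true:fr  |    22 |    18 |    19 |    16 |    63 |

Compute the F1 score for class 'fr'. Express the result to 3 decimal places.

F1 score = 2·TP/(2·TP+FP+FN).
fr: TP=63, FP=17+19+17+9=62, FN=22+18+19+16=75 → 126/263 = 0.4791

0.479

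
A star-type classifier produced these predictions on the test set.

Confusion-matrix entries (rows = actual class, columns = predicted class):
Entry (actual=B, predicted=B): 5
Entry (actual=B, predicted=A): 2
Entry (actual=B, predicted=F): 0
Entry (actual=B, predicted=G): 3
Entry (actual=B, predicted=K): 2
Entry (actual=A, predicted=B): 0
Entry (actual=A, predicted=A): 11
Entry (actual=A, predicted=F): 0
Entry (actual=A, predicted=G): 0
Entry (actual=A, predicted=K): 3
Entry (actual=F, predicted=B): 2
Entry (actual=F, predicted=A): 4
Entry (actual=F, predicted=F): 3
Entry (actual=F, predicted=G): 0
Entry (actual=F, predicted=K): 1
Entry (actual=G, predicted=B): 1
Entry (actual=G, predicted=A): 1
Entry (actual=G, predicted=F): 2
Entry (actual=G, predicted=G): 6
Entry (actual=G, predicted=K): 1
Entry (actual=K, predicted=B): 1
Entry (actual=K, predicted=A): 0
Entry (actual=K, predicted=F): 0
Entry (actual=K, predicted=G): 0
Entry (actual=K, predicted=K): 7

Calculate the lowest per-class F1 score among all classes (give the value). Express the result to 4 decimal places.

0.4000

Per-class F1 score (2·TP/(2·TP+FP+FN)):
  B: TP=5, FP=0+2+1+1=4, FN=2+0+3+2=7 → 10/21 = 0.47619
  A: TP=11, FP=2+4+1+0=7, FN=0+0+0+3=3 → 22/32 = 0.68750
  F: TP=3, FP=0+0+2+0=2, FN=2+4+0+1=7 → 6/15 = 0.40000
  G: TP=6, FP=3+0+0+0=3, FN=1+1+2+1=5 → 12/20 = 0.60000
  K: TP=7, FP=2+3+1+1=7, FN=1+0+0+0=1 → 14/22 = 0.63636
Lowest is class 'F' with F1 score = 0.4000.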